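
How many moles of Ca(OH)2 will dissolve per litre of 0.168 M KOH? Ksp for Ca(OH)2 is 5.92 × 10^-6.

s = 2.10 x 10^-4 M

Ca(OH)2(s) ⇌ Ca^2+(aq) + 2 OH^-(aq)
Ksp = [Ca^2+][OH^-]^2
Let s be the molar solubility in this solution. [Ca^2+] = s, [OH^-] = 0.168 + 2s ≈ 0.168 (common-ion effect: OH^- is already 0.168 M).
Ksp ≈ s × (0.168)^2
s = 2.10 × 10^-4 M
Check: 2s = 4.2 × 10^-4 ≪ 0.168, so the approximation is valid.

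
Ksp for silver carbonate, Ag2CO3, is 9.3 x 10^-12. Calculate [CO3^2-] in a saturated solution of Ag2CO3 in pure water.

[CO3^2-] ≈ 1.3 × 10^-4 M

Ag2CO3(s) ⇌ 2 Ag^+(aq) + CO3^2-(aq)
Ksp = [Ag^+]^2[CO3^2-]
If s mol/L of Ag2CO3 dissolves, [Ag^+] = 2s and [CO3^2-] = s.
So Ksp = (2s)^2 × s = 4s^3
s^3 = 9.3 x 10^-12 / 4, so s = 1.32 x 10^-4 M
[CO3^2-] = s = 1.3 x 10^-4 M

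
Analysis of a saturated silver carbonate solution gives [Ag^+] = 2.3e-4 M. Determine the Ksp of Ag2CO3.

Ag2CO3(s) <=> 2 Ag^+(aq) + CO3^2-(aq)
Stoichiometry gives [CO3^2-] = (1/2)[Ag^+] = 1.15 x 10^-4 M.
Ksp = [Ag^+]^2[CO3^2-]
Ksp = (2.3 × 10^-4)^2 × 1.15 × 10^-4 = 6.1 x 10^-12

6.1 x 10^-12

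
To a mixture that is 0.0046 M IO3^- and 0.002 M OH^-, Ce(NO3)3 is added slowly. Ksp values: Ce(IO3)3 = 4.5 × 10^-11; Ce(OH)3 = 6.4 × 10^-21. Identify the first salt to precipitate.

Ce(OH)3

Precipitation of each salt starts when its ion product equals its Ksp.
For Ce(IO3)3: 4.5 × 10^-11 = (0.0046)^3 × [Ce^3+]  ⇒  [Ce^3+] = 4.6 × 10^-4 M.
For Ce(OH)3: 6.4 × 10^-21 = (0.002)^3 × [Ce^3+]  ⇒  [Ce^3+] = 8.0 x 10^-13 M.
The salt with the lower threshold [Ce^3+] precipitates first: Ce(OH)3.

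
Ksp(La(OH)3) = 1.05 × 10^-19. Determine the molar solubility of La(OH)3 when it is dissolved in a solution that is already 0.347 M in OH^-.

2.51e-18 M

La(OH)3(s) ⇌ La^3+ + 3 OH^-
Ksp = [La^3+][OH^-]^3
Let s = moles of La(OH)3 that dissolve per litre. [La^3+] = s, [OH^-] = 0.347 + 3s ≈ 0.347 (Ksp is small, so little additional dissolves).
Ksp ≈ s × (0.347)^3
s = 2.51 x 10^-18 M
Check: 3s = 7.5 × 10^-18 ≪ 0.347, so the approximation is valid.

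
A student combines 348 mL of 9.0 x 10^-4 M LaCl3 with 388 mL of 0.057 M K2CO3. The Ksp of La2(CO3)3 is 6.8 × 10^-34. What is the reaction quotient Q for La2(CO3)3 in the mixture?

Total volume = 348 + 388 = 736 mL.
[La^3+] = 9.0 × 10^-4 × (348/736) = 4.26 × 10^-4 M
[CO3^2-] = 5.7 × 10^-2 × (388/736) = 3.00 x 10^-2 M
La2(CO3)3(s) ⇌ 2 La^3+ + 3 CO3^2-, so Q = [La^3+]^2[CO3^2-]^3
Q = (4.26 × 10^-4)^2(3.00 × 10^-2)^3 = 4.9 x 10^-12
Q > Ksp, so La2(CO3)3 will precipitate.

4.9 × 10^-12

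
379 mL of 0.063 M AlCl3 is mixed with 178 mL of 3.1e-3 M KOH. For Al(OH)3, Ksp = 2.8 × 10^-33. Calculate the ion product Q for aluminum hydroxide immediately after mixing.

Total volume = 379 + 178 = 557 mL.
[Al^3+] = 6.3 × 10^-2 × (379/557) = 4.29 × 10^-2 M
[OH^-] = 3.1 x 10^-3 × (178/557) = 9.91 x 10^-4 M
Al(OH)3(s) ⇌ Al^3+ + 3 OH^-, so Q = [Al^3+][OH^-]^3
Q = (4.29 x 10^-2)(9.91 x 10^-4)^3 = 4.2 × 10^-11
Q > Ksp, so Al(OH)3 will precipitate.

4.2 × 10^-11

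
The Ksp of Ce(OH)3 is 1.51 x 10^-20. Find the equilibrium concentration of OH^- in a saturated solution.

Ce(OH)3(s) ⇌ Ce^3+ + 3 OH^-
Ksp = [Ce^3+][OH^-]^3
With molar solubility s: [Ce^3+] = s, [OH^-] = 3s.
Substituting: Ksp = s(3s)^3 = 27s^4
Solving, s = (1.51 x 10^-20/27)^(1/4) = 4.863 × 10^-6 M
[OH^-] = 3s = 1.46 x 10^-5 M

1.46 × 10^-5 M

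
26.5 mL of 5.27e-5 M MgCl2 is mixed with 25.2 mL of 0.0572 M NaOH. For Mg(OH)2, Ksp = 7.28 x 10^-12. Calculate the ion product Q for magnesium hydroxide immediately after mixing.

Total volume = 26.5 + 25.2 = 51.7 mL.
[Mg^2+] = 5.27 × 10^-5 × (26.5/51.7) = 2.701 x 10^-5 M
[OH^-] = 5.72 × 10^-2 × (25.2/51.7) = 2.788 x 10^-2 M
Mg(OH)2(s) <=> Mg^2+(aq) + 2 OH^-(aq), so Q = [Mg^2+][OH^-]^2
Q = (2.701 × 10^-5)(2.788 × 10^-2)^2 = 2.10 × 10^-8
Q > Ksp, so Mg(OH)2 will precipitate.

Q ≈ 2.10 × 10^-8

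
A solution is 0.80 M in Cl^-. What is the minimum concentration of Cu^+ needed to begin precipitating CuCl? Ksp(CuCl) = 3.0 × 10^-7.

CuCl(s) <=> Cu^+ + Cl^-
Ksp = [Cu^+][Cl^-]
Precipitation begins when Q = Ksp. With [Cl^-] = 0.80 M:
3.0 × 10^-7 = (0.80) × [Cu^+]
[Cu^+] = (3.0 × 10^-7 / 8.0 x 10^-1) = 3.8 × 10^-7 M

[Cu^+] = 3.8 × 10^-7 M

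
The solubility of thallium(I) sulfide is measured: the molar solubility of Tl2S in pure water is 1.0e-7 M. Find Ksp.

Ksp ≈ 4.0 × 10^-21

Tl2S(s) ⇌ 2 Tl^+ + S^2-
Let s = molar solubility. Then [Tl^+] = 2s and [S^2-] = s.
Ksp = [Tl^+]^2[S^2-]
Ksp = (2s)^2s = 4s^3
With s = 1.0 × 10^-7: Ksp = 4.0 x 10^-21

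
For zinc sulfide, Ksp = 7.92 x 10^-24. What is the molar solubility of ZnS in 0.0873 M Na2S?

ZnS(s) ⇌ Zn^2+(aq) + S^2-(aq)
Ksp = [Zn^2+][S^2-]
Let s be the molar solubility in this solution. [Zn^2+] = s, [S^2-] = 0.0873 + s ≈ 0.0873 (Ksp is small, so little additional dissolves).
Ksp ≈ s × 0.0873
s = 9.07 × 10^-23 M
Check: s = 9.1 x 10^-23 ≪ 0.0873, so the approximation is valid.

9.07 x 10^-23 M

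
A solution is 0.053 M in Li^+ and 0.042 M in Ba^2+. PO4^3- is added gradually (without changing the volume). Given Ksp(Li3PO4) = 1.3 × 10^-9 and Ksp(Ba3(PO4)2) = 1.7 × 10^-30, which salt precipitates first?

Each salt begins to precipitate when Q = Ksp, i.e. when [PO4^3-] reaches its threshold.
For Li3PO4: 1.3 × 10^-9 = (0.053)^3 × [PO4^3-]  ⇒  [PO4^3-] = 8.7 × 10^-6 M.
For Ba3(PO4)2: 1.7 × 10^-30 = (0.042)^3 × [PO4^3-]^2  ⇒  [PO4^3-] = 1.5 x 10^-13 M.
The salt with the lower threshold [PO4^3-] precipitates first: Ba3(PO4)2.

Ba3(PO4)2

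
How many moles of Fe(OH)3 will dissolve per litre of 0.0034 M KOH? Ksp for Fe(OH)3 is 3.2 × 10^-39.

Fe(OH)3(s) <=> Fe^3+ + 3 OH^-
Ksp = [Fe^3+][OH^-]^3
If s mol/L dissolves here, [Fe^3+] = s, [OH^-] = 0.0034 + 3s ≈ 0.0034 (since OH^- from KOH dominates).
Ksp ≈ s × (0.0034)^3
s = 8.1 x 10^-32 M
Check: 3s = 2.4 x 10^-31 ≪ 0.0034, so the approximation is valid.

s = 8.1 × 10^-32 M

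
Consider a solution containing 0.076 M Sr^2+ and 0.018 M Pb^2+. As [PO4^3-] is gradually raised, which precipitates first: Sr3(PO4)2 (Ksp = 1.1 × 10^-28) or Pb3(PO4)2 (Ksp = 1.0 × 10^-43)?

Pb3(PO4)2

Each salt begins to precipitate when Q = Ksp, i.e. when [PO4^3-] reaches its threshold.
For Sr3(PO4)2: 1.1 × 10^-28 = (0.076)^3 × [PO4^3-]^2  ⇒  [PO4^3-] = 5.0 x 10^-13 M.
For Pb3(PO4)2: 1.0 × 10^-43 = (0.018)^3 × [PO4^3-]^2  ⇒  [PO4^3-] = 1.3 × 10^-19 M.
The salt with the lower threshold [PO4^3-] precipitates first: Pb3(PO4)2.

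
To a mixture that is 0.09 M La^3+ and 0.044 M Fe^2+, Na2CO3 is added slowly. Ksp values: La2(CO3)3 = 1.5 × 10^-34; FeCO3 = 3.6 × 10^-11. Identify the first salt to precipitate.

Precipitation of each salt starts when its ion product equals its Ksp.
For La2(CO3)3: 1.5 × 10^-34 = (0.09)^2 × [CO3^2-]^3  ⇒  [CO3^2-] = 2.6 × 10^-11 M.
For FeCO3: 3.6 × 10^-11 = 0.044 × [CO3^2-]  ⇒  [CO3^2-] = 8.2 x 10^-10 M.
The salt with the lower threshold [CO3^2-] precipitates first: La2(CO3)3.

La2(CO3)3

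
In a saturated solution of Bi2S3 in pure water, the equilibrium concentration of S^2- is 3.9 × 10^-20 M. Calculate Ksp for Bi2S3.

Bi2S3(s) <=> 2 Bi^3+(aq) + 3 S^2-(aq)
Stoichiometry gives [Bi^3+] = (2/3)[S^2-] = 2.60 × 10^-20 M.
Ksp = [Bi^3+]^2[S^2-]^3
Ksp = (2.60 x 10^-20)^2 × (3.9 × 10^-20)^3 = 4.0 × 10^-98

Ksp ≈ 4.0e-98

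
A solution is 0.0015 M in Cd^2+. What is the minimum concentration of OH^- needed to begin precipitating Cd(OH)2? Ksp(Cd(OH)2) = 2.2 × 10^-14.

Cd(OH)2(s) ⇌ Cd^2+ + 2 OH^-
Ksp = [Cd^2+][OH^-]^2
Precipitation begins when Q = Ksp. With [Cd^2+] = 0.0015 M:
2.2 × 10^-14 = (0.0015) × [OH^-]^2
[OH^-] = (2.2 × 10^-14 / 1.5 × 10^-3)^(1/2) = 3.8 × 10^-6 M

[OH^-] = 3.8 × 10^-6 M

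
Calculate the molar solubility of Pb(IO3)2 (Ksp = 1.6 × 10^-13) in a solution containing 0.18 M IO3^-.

s ≈ 4.9 × 10^-12 M

Pb(IO3)2(s) <=> Pb^2+ + 2 IO3^-
Ksp = [Pb^2+][IO3^-]^2
Let s be the molar solubility in this solution. [Pb^2+] = s, [IO3^-] = 0.18 + 2s ≈ 0.18 (common-ion effect: IO3^- is already 0.18 M).
Ksp ≈ s × (0.18)^2
s = 4.9 × 10^-12 M
Check: 2s = 9.9 x 10^-12 ≪ 0.18, so the approximation is valid.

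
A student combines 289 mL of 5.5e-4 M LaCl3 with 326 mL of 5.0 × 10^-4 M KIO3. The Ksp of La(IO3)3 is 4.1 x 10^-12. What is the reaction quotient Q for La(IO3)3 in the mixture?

Total volume = 289 + 326 = 615 mL.
[La^3+] = 5.5 × 10^-4 × (289/615) = 2.58 × 10^-4 M
[IO3^-] = 5.0 × 10^-4 × (326/615) = 2.65 x 10^-4 M
La(IO3)3(s) ⇌ La^3+ + 3 IO3^-, so Q = [La^3+][IO3^-]^3
Q = (2.58 × 10^-4)(2.65 × 10^-4)^3 = 4.8 × 10^-15
Q < Ksp, so no precipitate of La(IO3)3 forms.

Q = 4.8e-15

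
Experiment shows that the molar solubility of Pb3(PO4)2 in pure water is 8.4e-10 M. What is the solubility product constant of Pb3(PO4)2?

Ksp = 4.5e-44

Pb3(PO4)2(s) ⇌ 3 Pb^2+ + 2 PO4^3-
With molar solubility s: [Pb^2+] = 3s, [PO4^3-] = 2s.
Ksp = [Pb^2+]^3[PO4^3-]^2
Substituting: Ksp = (3s)^3(2s)^2 = 108s^5
With s = 8.4 × 10^-10: Ksp = 4.5 × 10^-44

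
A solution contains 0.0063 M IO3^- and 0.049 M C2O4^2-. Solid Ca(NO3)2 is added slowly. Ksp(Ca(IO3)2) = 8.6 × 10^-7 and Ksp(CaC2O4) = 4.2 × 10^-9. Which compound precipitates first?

Precipitation of each salt starts when its ion product equals its Ksp.
For Ca(IO3)2: 8.6 × 10^-7 = (0.0063)^2 × [Ca^2+]  ⇒  [Ca^2+] = 2.2 × 10^-2 M.
For CaC2O4: 4.2 × 10^-9 = 0.049 × [Ca^2+]  ⇒  [Ca^2+] = 8.6 x 10^-8 M.
The salt with the lower threshold [Ca^2+] precipitates first: CaC2O4.

CaC2O4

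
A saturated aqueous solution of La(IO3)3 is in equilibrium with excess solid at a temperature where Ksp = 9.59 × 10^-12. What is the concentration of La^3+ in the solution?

La(IO3)3(s) ⇌ La^3+ + 3 IO3^-
Ksp = [La^3+][IO3^-]^3
With molar solubility s: [La^3+] = s, [IO3^-] = 3s.
So Ksp = s × (3s)^3 = 27s^4
s = (9.59 × 10^-12 / 27)^(1/4) = 7.720 x 10^-4 M
[La^3+] = s = 7.72 x 10^-4 M

[La^3+] ≈ 7.72 × 10^-4 M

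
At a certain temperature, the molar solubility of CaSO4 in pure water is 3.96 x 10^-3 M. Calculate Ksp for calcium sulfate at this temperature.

1.57 × 10^-5

CaSO4(s) <=> Ca^2+ + SO4^2-
If s mol/L of CaSO4 dissolves, [Ca^2+] = s and [SO4^2-] = s.
Ksp = [Ca^2+][SO4^2-]
Ksp = (s)(s) = s^2
Ksp = (3.96 × 10^-3)^2 = 1.57 × 10^-5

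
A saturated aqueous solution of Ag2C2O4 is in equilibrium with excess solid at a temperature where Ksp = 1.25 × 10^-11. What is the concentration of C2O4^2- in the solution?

[C2O4^2-] = 1.46e-4 M

Ag2C2O4(s) ⇌ 2 Ag^+ + C2O4^2-
Ksp = [Ag^+]^2[C2O4^2-]
With molar solubility s: [Ag^+] = 2s, [C2O4^2-] = s.
So Ksp = (2s)^2 × s = 4s^3
s^3 = 1.25 × 10^-11 / 4, so s = 1.462 × 10^-4 M
[C2O4^2-] = s = 1.46 × 10^-4 M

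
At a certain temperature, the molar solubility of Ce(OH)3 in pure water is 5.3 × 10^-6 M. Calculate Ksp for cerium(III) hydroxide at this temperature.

Ce(OH)3(s) ⇌ Ce^3+(aq) + 3 OH^-(aq)
Let s = molar solubility. Then [Ce^3+] = s and [OH^-] = 3s.
Ksp = [Ce^3+][OH^-]^3
Substituting: Ksp = s(3s)^3 = 27s^4
With s = 5.3 x 10^-6: Ksp = 2.1 x 10^-20

2.1e-20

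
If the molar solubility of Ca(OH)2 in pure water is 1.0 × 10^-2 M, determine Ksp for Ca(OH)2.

Ca(OH)2(s) ⇌ Ca^2+ + 2 OH^-
With molar solubility s: [Ca^2+] = s, [OH^-] = 2s.
Ksp = [Ca^2+][OH^-]^2
Substituting: Ksp = s(2s)^2 = 4s^3
Ksp = 4 × (1.0 × 10^-2)^3 = 4.0 × 10^-6

4.0 × 10^-6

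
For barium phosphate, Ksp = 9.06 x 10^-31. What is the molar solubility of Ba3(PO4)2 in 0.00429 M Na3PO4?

Ba3(PO4)2(s) ⇌ 3 Ba^2+(aq) + 2 PO4^3-(aq)
Ksp = [Ba^2+]^3[PO4^3-]^2
Let s = moles of Ba3(PO4)2 that dissolve per litre. [Ba^2+] = 3s, [PO4^3-] = 0.00429 + 2s ≈ 0.00429 (common-ion effect: PO4^3- is already 0.00429 M).
Ksp ≈ (3s)^3 × (0.00429)^2
s = 1.22 × 10^-9 M
Check: 2s = 2.4 × 10^-9 ≪ 0.00429, so the approximation is valid.

s = 1.22 × 10^-9 M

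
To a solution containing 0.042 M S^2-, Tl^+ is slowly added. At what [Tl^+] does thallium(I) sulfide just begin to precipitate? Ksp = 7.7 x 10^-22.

1.4 × 10^-10 M

Tl2S(s) ⇌ 2 Tl^+ + S^2-
Ksp = [Tl^+]^2[S^2-]
Precipitation begins when Q = Ksp. With [S^2-] = 0.042 M:
7.7 x 10^-22 = (0.042) × [Tl^+]^2
[Tl^+] = (7.7 x 10^-22 / 4.2 x 10^-2)^(1/2) = 1.4 × 10^-10 M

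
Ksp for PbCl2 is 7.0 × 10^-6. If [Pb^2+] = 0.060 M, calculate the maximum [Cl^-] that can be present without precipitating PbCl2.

0.011 M

PbCl2(s) ⇌ Pb^2+(aq) + 2 Cl^-(aq)
Ksp = [Pb^2+][Cl^-]^2
Precipitation begins when Q = Ksp. With [Pb^2+] = 0.060 M:
7.0 × 10^-6 = (0.060) × [Cl^-]^2
[Cl^-] = (7.0 × 10^-6 / 6.0 × 10^-2)^(1/2) = 1.1 × 10^-2 M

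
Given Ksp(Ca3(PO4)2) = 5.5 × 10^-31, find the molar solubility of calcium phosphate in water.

s ≈ 3.5 × 10^-7 M

Ca3(PO4)2(s) ⇌ 3 Ca^2+(aq) + 2 PO4^3-(aq)
Ksp = [Ca^2+]^3[PO4^3-]^2
For each mole of Ca3(PO4)2 that dissolves: [Ca^2+] = 3s, [PO4^3-] = 2s.
So Ksp = (3s)^3 × (2s)^2 = 108s^5
s^5 = 5.5 × 10^-31 / 108, so s = 3.5 × 10^-7 M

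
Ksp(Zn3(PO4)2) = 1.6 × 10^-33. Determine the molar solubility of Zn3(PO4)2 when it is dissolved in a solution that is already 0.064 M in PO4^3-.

s ≈ 2.4 × 10^-11 M

Zn3(PO4)2(s) <=> 3 Zn^2+(aq) + 2 PO4^3-(aq)
Ksp = [Zn^2+]^3[PO4^3-]^2
If s mol/L dissolves here, [Zn^2+] = 3s, [PO4^3-] = 0.064 + 2s ≈ 0.064 (common-ion effect: PO4^3- is already 0.064 M).
Ksp ≈ (3s)^3 × (0.064)^2
s = 2.4 × 10^-11 M
Check: 2s = 4.9 × 10^-11 ≪ 0.064, so the approximation is valid.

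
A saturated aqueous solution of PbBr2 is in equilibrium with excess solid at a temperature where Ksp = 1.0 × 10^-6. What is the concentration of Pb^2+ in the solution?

6.3 × 10^-3 M

PbBr2(s) ⇌ Pb^2+(aq) + 2 Br^-(aq)
Ksp = [Pb^2+][Br^-]^2
With molar solubility s: [Pb^2+] = s, [Br^-] = 2s.
Substituting: Ksp = s(2s)^2 = 4s^3
s^3 = 1.0 × 10^-6 / 4, so s = 6.30 x 10^-3 M
[Pb^2+] = s = 6.3 × 10^-3 M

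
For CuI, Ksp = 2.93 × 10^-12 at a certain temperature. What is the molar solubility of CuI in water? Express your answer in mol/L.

CuI(s) ⇌ Cu^+ + I^-
Ksp = [Cu^+][I^-]
Let s = molar solubility. Then [Cu^+] = s and [I^-] = s.
Ksp = s × s = s^2
s = √(2.93 × 10^-12) = 1.71 × 10^-6 M

s ≈ 1.71 × 10^-6 M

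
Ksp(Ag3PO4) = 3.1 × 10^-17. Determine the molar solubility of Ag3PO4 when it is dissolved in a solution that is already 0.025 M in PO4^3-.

s ≈ 3.6 × 10^-6 M

Ag3PO4(s) ⇌ 3 Ag^+ + PO4^3-
Ksp = [Ag^+]^3[PO4^3-]
If s mol/L dissolves here, [Ag^+] = 3s, [PO4^3-] = 0.025 + s ≈ 0.025 (common-ion effect: PO4^3- is already 0.025 M).
Ksp ≈ (3s)^3 × 0.025
s = 3.6 x 10^-6 M
Check: s = 3.6 × 10^-6 ≪ 0.025, so the approximation is valid.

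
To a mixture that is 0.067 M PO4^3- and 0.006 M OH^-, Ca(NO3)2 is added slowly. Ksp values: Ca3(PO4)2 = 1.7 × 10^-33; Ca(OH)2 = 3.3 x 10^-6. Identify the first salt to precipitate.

Ca3(PO4)2

Precipitation of each salt starts when its ion product equals its Ksp.
For Ca3(PO4)2: 1.7 × 10^-33 = (0.067)^2 × [Ca^2+]^3  ⇒  [Ca^2+] = 7.2 × 10^-11 M.
For Ca(OH)2: 3.3 x 10^-6 = (0.006)^2 × [Ca^2+]  ⇒  [Ca^2+] = 9.2 × 10^-2 M.
The salt with the lower threshold [Ca^2+] precipitates first: Ca3(PO4)2.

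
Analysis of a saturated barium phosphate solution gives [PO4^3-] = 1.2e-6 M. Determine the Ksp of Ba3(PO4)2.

Ksp ≈ 8.4e-30

Ba3(PO4)2(s) ⇌ 3 Ba^2+(aq) + 2 PO4^3-(aq)
Stoichiometry gives [Ba^2+] = (3/2)[PO4^3-] = 1.80 × 10^-6 M.
Ksp = [Ba^2+]^3[PO4^3-]^2
Ksp = (1.80 x 10^-6)^3 × (1.2 x 10^-6)^2 = 8.4 × 10^-30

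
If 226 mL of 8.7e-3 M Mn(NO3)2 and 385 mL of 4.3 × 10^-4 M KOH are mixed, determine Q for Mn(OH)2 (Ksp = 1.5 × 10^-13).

2.4e-10

Total volume = 226 + 385 = 611 mL.
[Mn^2+] = 8.7 × 10^-3 × (226/611) = 3.22 × 10^-3 M
[OH^-] = 4.3 x 10^-4 × (385/611) = 2.71 × 10^-4 M
Mn(OH)2(s) <=> Mn^2+ + 2 OH^-, so Q = [Mn^2+][OH^-]^2
Q = (3.22 × 10^-3)(2.71 × 10^-4)^2 = 2.4 × 10^-10
Q > Ksp, so Mn(OH)2 will precipitate.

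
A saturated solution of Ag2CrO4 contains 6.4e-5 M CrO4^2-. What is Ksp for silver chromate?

1.0 x 10^-12

Ag2CrO4(s) ⇌ 2 Ag^+ + CrO4^2-
Stoichiometry gives [Ag^+] = (2/1)[CrO4^2-] = 1.28 × 10^-4 M.
Ksp = [Ag^+]^2[CrO4^2-]
Ksp = (1.28 x 10^-4)^2 × 6.4 × 10^-5 = 1.0 × 10^-12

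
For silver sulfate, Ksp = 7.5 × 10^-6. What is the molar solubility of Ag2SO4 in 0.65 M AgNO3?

s ≈ 1.8e-5 M

Ag2SO4(s) ⇌ 2 Ag^+(aq) + SO4^2-(aq)
Ksp = [Ag^+]^2[SO4^2-]
Let s = moles of Ag2SO4 that dissolve per litre. [Ag^+] = 0.65 + 2s ≈ 0.65, [SO4^2-] = s (since Ag^+ from AgNO3 dominates).
Ksp ≈ (0.65)^2 × s
s = 1.8 x 10^-5 M
Check: 2s = 3.6 x 10^-5 ≪ 0.65, so the approximation is valid.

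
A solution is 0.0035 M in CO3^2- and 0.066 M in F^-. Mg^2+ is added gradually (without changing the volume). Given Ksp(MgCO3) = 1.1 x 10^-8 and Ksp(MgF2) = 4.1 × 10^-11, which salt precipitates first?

MgF2

Each salt begins to precipitate when Q = Ksp, i.e. when [Mg^2+] reaches its threshold.
For MgCO3: 1.1 x 10^-8 = 0.0035 × [Mg^2+]  ⇒  [Mg^2+] = 3.1 × 10^-6 M.
For MgF2: 4.1 × 10^-11 = (0.066)^2 × [Mg^2+]  ⇒  [Mg^2+] = 9.4 × 10^-9 M.
The salt with the lower threshold [Mg^2+] precipitates first: MgF2.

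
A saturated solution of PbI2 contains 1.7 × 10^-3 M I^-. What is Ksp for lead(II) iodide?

PbI2(s) <=> Pb^2+(aq) + 2 I^-(aq)
Stoichiometry gives [Pb^2+] = (1/2)[I^-] = 8.50 × 10^-4 M.
Ksp = [Pb^2+][I^-]^2
Ksp = 8.50 × 10^-4 × (1.7 x 10^-3)^2 = 2.5 × 10^-9

Ksp ≈ 2.5 × 10^-9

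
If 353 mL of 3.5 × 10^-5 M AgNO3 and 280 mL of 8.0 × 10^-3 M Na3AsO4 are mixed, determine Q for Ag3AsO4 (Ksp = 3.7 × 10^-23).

Total volume = 353 + 280 = 633 mL.
[Ag^+] = 3.5 × 10^-5 × (353/633) = 1.95 × 10^-5 M
[AsO4^3-] = 8.0 × 10^-3 × (280/633) = 3.54 × 10^-3 M
Ag3AsO4(s) ⇌ 3 Ag^+(aq) + AsO4^3-(aq), so Q = [Ag^+]^3[AsO4^3-]
Q = (1.95 x 10^-5)^3(3.54 × 10^-3) = 2.6 × 10^-17
Q > Ksp, so Ag3AsO4 will precipitate.

Q = 2.6e-17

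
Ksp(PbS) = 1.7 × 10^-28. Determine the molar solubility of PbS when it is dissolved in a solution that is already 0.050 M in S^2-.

PbS(s) ⇌ Pb^2+ + S^2-
Ksp = [Pb^2+][S^2-]
Let s = moles of PbS that dissolve per litre. [Pb^2+] = s, [S^2-] = 0.050 + s ≈ 0.050 (Ksp is small, so little additional dissolves).
Ksp ≈ s × 0.050
s = 3.4 × 10^-27 M
Check: s = 3.4 × 10^-27 ≪ 0.050, so the approximation is valid.

3.4 × 10^-27 M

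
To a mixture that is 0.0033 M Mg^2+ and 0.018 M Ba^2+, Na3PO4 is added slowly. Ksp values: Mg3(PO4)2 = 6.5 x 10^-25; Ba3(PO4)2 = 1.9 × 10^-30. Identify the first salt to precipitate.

Ba3(PO4)2

Precipitation of each salt starts when its ion product equals its Ksp.
For Mg3(PO4)2: 6.5 x 10^-25 = (0.0033)^3 × [PO4^3-]^2  ⇒  [PO4^3-] = 4.3 x 10^-9 M.
For Ba3(PO4)2: 1.9 × 10^-30 = (0.018)^3 × [PO4^3-]^2  ⇒  [PO4^3-] = 5.7 x 10^-13 M.
The salt with the lower threshold [PO4^3-] precipitates first: Ba3(PO4)2.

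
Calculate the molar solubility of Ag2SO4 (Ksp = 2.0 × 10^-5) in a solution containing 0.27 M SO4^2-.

Ag2SO4(s) ⇌ 2 Ag^+ + SO4^2-
Ksp = [Ag^+]^2[SO4^2-]
If s mol/L dissolves here, [Ag^+] = 2s, [SO4^2-] = 0.27 + s ≈ 0.27 (common-ion effect: SO4^2- is already 0.27 M).
Ksp ≈ (2s)^2 × 0.27
s = 4.3 × 10^-3 M
Check: s = 4.3 × 10^-3 ≪ 0.27, so the approximation is valid.

4.3 x 10^-3 M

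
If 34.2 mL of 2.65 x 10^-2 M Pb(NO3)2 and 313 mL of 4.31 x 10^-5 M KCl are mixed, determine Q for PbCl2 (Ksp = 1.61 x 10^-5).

Total volume = 34.2 + 313 = 347.2 mL.
[Pb^2+] = 2.65 x 10^-2 × (34.2/347.2) = 2.610 x 10^-3 M
[Cl^-] = 4.31 × 10^-5 × (313/347.2) = 3.885 × 10^-5 M
PbCl2(s) <=> Pb^2+ + 2 Cl^-, so Q = [Pb^2+][Cl^-]^2
Q = (2.610 × 10^-3)(3.885 x 10^-5)^2 = 3.94 × 10^-12
Q < Ksp, so no precipitate of PbCl2 forms.

Q = 3.94 × 10^-12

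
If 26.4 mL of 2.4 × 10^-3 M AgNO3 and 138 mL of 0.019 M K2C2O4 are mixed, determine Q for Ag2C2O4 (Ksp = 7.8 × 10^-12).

Q ≈ 2.4 × 10^-9

Total volume = 26.4 + 138 = 164.4 mL.
[Ag^+] = 2.4 × 10^-3 × (26.4/164.4) = 3.85 x 10^-4 M
[C2O4^2-] = 1.9 x 10^-2 × (138/164.4) = 1.59 × 10^-2 M
Ag2C2O4(s) ⇌ 2 Ag^+(aq) + C2O4^2-(aq), so Q = [Ag^+]^2[C2O4^2-]
Q = (3.85 x 10^-4)^2(1.59 × 10^-2) = 2.4 × 10^-9
Q > Ksp, so Ag2C2O4 will precipitate.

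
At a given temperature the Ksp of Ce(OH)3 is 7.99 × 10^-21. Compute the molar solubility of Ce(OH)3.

s ≈ 4.15 × 10^-6 M

Ce(OH)3(s) ⇌ Ce^3+(aq) + 3 OH^-(aq)
Ksp = [Ce^3+][OH^-]^3
If s mol/L of Ce(OH)3 dissolves, [Ce^3+] = s and [OH^-] = 3s.
Substituting: Ksp = s(3s)^3 = 27s^4
Solving, s = (7.99 × 10^-21/27)^(1/4) = 4.15 x 10^-6 M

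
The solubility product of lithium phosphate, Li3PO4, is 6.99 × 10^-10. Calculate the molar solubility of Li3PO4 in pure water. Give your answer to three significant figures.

s ≈ 2.26 × 10^-3 M

Li3PO4(s) ⇌ 3 Li^+ + PO4^3-
Ksp = [Li^+]^3[PO4^3-]
For each mole of Li3PO4 that dissolves: [Li^+] = 3s, [PO4^3-] = s.
Ksp = (3s)^3s = 27s^4
s = (6.99 × 10^-10 / 27)^(1/4) = 2.26 × 10^-3 M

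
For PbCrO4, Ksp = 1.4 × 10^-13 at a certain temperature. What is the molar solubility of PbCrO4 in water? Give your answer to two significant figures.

s = 3.7 × 10^-7 M

PbCrO4(s) ⇌ Pb^2+ + CrO4^2-
Ksp = [Pb^2+][CrO4^2-]
If s mol/L of PbCrO4 dissolves, [Pb^2+] = s and [CrO4^2-] = s.
Ksp = (s)(s) = s^2
s = (1.4 × 10^-13)^(1/2) = 3.7 x 10^-7 M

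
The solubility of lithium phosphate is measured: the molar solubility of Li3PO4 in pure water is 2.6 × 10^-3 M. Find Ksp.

Li3PO4(s) <=> 3 Li^+(aq) + PO4^3-(aq)
For each mole of Li3PO4 that dissolves: [Li^+] = 3s, [PO4^3-] = s.
Ksp = [Li^+]^3[PO4^3-]
Ksp = (3s)^3s = 27s^4
With s = 2.6 × 10^-3: Ksp = 1.2 × 10^-9

Ksp ≈ 1.2 × 10^-9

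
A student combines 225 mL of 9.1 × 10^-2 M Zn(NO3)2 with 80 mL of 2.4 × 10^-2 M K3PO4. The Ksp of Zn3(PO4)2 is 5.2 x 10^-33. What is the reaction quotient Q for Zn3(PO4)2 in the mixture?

1.2 × 10^-8

Total volume = 225 + 80 = 305 mL.
[Zn^2+] = 9.1 × 10^-2 × (225/305) = 6.71 x 10^-2 M
[PO4^3-] = 2.4 x 10^-2 × (80/305) = 6.30 × 10^-3 M
Zn3(PO4)2(s) ⇌ 3 Zn^2+(aq) + 2 PO4^3-(aq), so Q = [Zn^2+]^3[PO4^3-]^2
Q = (6.71 × 10^-2)^3(6.30 × 10^-3)^2 = 1.2 × 10^-8
Q > Ksp, so Zn3(PO4)2 will precipitate.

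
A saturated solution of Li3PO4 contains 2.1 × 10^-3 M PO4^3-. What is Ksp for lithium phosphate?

Li3PO4(s) ⇌ 3 Li^+ + PO4^3-
Stoichiometry gives [Li^+] = (3/1)[PO4^3-] = 6.30 × 10^-3 M.
Ksp = [Li^+]^3[PO4^3-]
Ksp = (6.30 x 10^-3)^3 × 2.1 × 10^-3 = 5.3 × 10^-10

Ksp ≈ 5.3e-10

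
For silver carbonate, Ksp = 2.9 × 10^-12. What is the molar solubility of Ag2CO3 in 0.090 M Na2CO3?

2.8e-6 M

Ag2CO3(s) ⇌ 2 Ag^+(aq) + CO3^2-(aq)
Ksp = [Ag^+]^2[CO3^2-]
If s mol/L dissolves here, [Ag^+] = 2s, [CO3^2-] = 0.090 + s ≈ 0.090 (common-ion effect: CO3^2- is already 0.090 M).
Ksp ≈ (2s)^2 × 0.090
s = 2.8 × 10^-6 M
Check: s = 2.8 x 10^-6 ≪ 0.090, so the approximation is valid.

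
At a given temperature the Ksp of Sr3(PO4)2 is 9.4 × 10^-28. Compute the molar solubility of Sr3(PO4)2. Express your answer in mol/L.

Sr3(PO4)2(s) ⇌ 3 Sr^2+(aq) + 2 PO4^3-(aq)
Ksp = [Sr^2+]^3[PO4^3-]^2
With molar solubility s: [Sr^2+] = 3s, [PO4^3-] = 2s.
So Ksp = (3s)^3 × (2s)^2 = 108s^5
Solving, s = (9.4 × 10^-28/108)^(1/5) = 1.5 x 10^-6 M

s = 1.5e-6 M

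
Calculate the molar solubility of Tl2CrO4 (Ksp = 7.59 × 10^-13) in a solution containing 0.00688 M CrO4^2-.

5.25e-6 M

Tl2CrO4(s) ⇌ 2 Tl^+(aq) + CrO4^2-(aq)
Ksp = [Tl^+]^2[CrO4^2-]
If s mol/L dissolves here, [Tl^+] = 2s, [CrO4^2-] = 0.00688 + s ≈ 0.00688 (common-ion effect: CrO4^2- is already 0.00688 M).
Ksp ≈ (2s)^2 × 0.00688
s = 5.25 × 10^-6 M
Check: s = 5.3 × 10^-6 ≪ 0.00688, so the approximation is valid.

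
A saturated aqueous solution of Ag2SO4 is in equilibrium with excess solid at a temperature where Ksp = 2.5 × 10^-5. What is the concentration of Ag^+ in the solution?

Ag2SO4(s) ⇌ 2 Ag^+ + SO4^2-
Ksp = [Ag^+]^2[SO4^2-]
Let s = molar solubility. Then [Ag^+] = 2s and [SO4^2-] = s.
Substituting: Ksp = (2s)^2s = 4s^3
s = (2.5 × 10^-5 / 4)^(1/3) = 1.84 x 10^-2 M
[Ag^+] = 2s = 3.7 × 10^-2 M

3.7 × 10^-2 M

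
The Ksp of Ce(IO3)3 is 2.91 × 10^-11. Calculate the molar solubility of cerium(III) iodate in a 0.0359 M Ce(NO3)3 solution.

s ≈ 3.11 × 10^-4 M

Ce(IO3)3(s) <=> Ce^3+(aq) + 3 IO3^-(aq)
Ksp = [Ce^3+][IO3^-]^3
Let s = moles of Ce(IO3)3 that dissolve per litre. [Ce^3+] = 0.0359 + s ≈ 0.0359, [IO3^-] = 3s (Ksp is small, so little additional dissolves).
Ksp ≈ 0.0359 × (3s)^3
s = 3.11 x 10^-4 M
Check: s = 3.1 x 10^-4 ≪ 0.0359, so the approximation is valid.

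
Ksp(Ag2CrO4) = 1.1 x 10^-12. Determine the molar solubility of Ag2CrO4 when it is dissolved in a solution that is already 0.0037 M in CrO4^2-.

Ag2CrO4(s) <=> 2 Ag^+(aq) + CrO4^2-(aq)
Ksp = [Ag^+]^2[CrO4^2-]
Let s = moles of Ag2CrO4 that dissolve per litre. [Ag^+] = 2s, [CrO4^2-] = 0.0037 + s ≈ 0.0037 (Ksp is small, so little additional dissolves).
Ksp ≈ (2s)^2 × 0.0037
s = 8.6 x 10^-6 M
Check: s = 8.6 x 10^-6 ≪ 0.0037, so the approximation is valid.

8.6 x 10^-6 M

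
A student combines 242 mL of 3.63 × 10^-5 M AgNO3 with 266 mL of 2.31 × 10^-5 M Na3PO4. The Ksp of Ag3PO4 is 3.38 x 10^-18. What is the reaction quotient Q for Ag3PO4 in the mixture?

Total volume = 242 + 266 = 508 mL.
[Ag^+] = 3.63 × 10^-5 × (242/508) = 1.729 x 10^-5 M
[PO4^3-] = 2.31 × 10^-5 × (266/508) = 1.210 x 10^-5 M
Ag3PO4(s) ⇌ 3 Ag^+ + PO4^3-, so Q = [Ag^+]^3[PO4^3-]
Q = (1.729 × 10^-5)^3(1.210 x 10^-5) = 6.25 × 10^-20
Q < Ksp, so no precipitate of Ag3PO4 forms.

Q ≈ 6.25e-20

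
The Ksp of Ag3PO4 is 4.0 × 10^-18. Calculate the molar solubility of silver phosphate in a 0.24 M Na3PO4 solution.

Ag3PO4(s) <=> 3 Ag^+ + PO4^3-
Ksp = [Ag^+]^3[PO4^3-]
Let s = moles of Ag3PO4 that dissolve per litre. [Ag^+] = 3s, [PO4^3-] = 0.24 + s ≈ 0.24 (common-ion effect: PO4^3- is already 0.24 M).
Ksp ≈ (3s)^3 × 0.24
s = 8.5 × 10^-7 M
Check: s = 8.5 x 10^-7 ≪ 0.24, so the approximation is valid.

s = 8.5 x 10^-7 M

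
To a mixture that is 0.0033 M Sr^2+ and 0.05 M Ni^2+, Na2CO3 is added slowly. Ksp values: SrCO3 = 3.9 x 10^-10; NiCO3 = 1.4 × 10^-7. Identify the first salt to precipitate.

Precipitation of each salt starts when its ion product equals its Ksp.
For SrCO3: 3.9 x 10^-10 = 0.0033 × [CO3^2-]  ⇒  [CO3^2-] = 1.2 × 10^-7 M.
For NiCO3: 1.4 × 10^-7 = 0.05 × [CO3^2-]  ⇒  [CO3^2-] = 2.8 × 10^-6 M.
The salt with the lower threshold [CO3^2-] precipitates first: SrCO3.

SrCO3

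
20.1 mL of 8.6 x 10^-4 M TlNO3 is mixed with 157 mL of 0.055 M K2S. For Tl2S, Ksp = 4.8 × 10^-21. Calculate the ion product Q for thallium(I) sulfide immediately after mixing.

Total volume = 20.1 + 157 = 177.1 mL.
[Tl^+] = 8.6 × 10^-4 × (20.1/177.1) = 9.76 x 10^-5 M
[S^2-] = 5.5 × 10^-2 × (157/177.1) = 4.88 × 10^-2 M
Tl2S(s) ⇌ 2 Tl^+(aq) + S^2-(aq), so Q = [Tl^+]^2[S^2-]
Q = (9.76 × 10^-5)^2(4.88 × 10^-2) = 4.6 x 10^-10
Q > Ksp, so Tl2S will precipitate.

Q = 4.6e-10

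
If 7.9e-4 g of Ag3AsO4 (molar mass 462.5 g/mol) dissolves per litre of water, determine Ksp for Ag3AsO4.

2.3e-22

Molar solubility s = (7.9 × 10^-4 g/L) / (462.5 g/mol) = 1.71 × 10^-6 M.
Ag3AsO4(s) <=> 3 Ag^+(aq) + AsO4^3-(aq)
If s mol/L of Ag3AsO4 dissolves, [Ag^+] = 3s and [AsO4^3-] = s.
Ksp = [Ag^+]^3[AsO4^3-]
So Ksp = (3s)^3 × s = 27s^4
With s = 1.71 x 10^-6: Ksp = 2.3 × 10^-22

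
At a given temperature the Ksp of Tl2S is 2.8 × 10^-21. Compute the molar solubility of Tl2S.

Tl2S(s) ⇌ 2 Tl^+ + S^2-
Ksp = [Tl^+]^2[S^2-]
With molar solubility s: [Tl^+] = 2s, [S^2-] = s.
Ksp = (2s)^2s = 4s^3
s = (2.8 × 10^-21 / 4)^(1/3) = 8.9 × 10^-8 M

s ≈ 8.9 x 10^-8 M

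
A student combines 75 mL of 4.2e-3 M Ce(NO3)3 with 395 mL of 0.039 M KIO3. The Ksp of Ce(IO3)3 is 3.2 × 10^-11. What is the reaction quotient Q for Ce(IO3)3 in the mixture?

Total volume = 75 + 395 = 470 mL.
[Ce^3+] = 4.2 × 10^-3 × (75/470) = 6.70 × 10^-4 M
[IO3^-] = 3.9 × 10^-2 × (395/470) = 3.28 x 10^-2 M
Ce(IO3)3(s) ⇌ Ce^3+(aq) + 3 IO3^-(aq), so Q = [Ce^3+][IO3^-]^3
Q = (6.70 × 10^-4)(3.28 x 10^-2)^3 = 2.4 × 10^-8
Q > Ksp, so Ce(IO3)3 will precipitate.

Q = 2.4 × 10^-8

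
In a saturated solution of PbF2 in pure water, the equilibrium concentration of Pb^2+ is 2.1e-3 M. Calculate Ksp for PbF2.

PbF2(s) <=> Pb^2+(aq) + 2 F^-(aq)
Stoichiometry gives [F^-] = (2/1)[Pb^2+] = 4.20 x 10^-3 M.
Ksp = [Pb^2+][F^-]^2
Ksp = 2.1 x 10^-3 × (4.20 x 10^-3)^2 = 3.7 x 10^-8

3.7 × 10^-8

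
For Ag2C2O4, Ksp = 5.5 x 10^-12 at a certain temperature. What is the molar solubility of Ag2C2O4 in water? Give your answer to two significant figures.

Ag2C2O4(s) ⇌ 2 Ag^+ + C2O4^2-
Ksp = [Ag^+]^2[C2O4^2-]
With molar solubility s: [Ag^+] = 2s, [C2O4^2-] = s.
Ksp = (2s)^2s = 4s^3
Solving, s = (5.5 x 10^-12/4)^(1/3) = 1.1 × 10^-4 M

1.1 × 10^-4 M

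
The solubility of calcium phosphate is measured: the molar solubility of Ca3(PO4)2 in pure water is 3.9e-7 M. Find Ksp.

Ca3(PO4)2(s) <=> 3 Ca^2+(aq) + 2 PO4^3-(aq)
Let s = molar solubility. Then [Ca^2+] = 3s and [PO4^3-] = 2s.
Ksp = [Ca^2+]^3[PO4^3-]^2
So Ksp = (3s)^3 × (2s)^2 = 108s^5
Ksp = 108 × (3.9 x 10^-7)^5 = 9.7 x 10^-31

Ksp ≈ 9.7e-31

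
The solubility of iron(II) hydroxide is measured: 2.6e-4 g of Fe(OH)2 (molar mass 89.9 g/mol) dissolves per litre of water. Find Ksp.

Molar solubility s = (2.6 x 10^-4 g/L) / (89.9 g/mol) = 2.89 × 10^-6 M.
Fe(OH)2(s) ⇌ Fe^2+(aq) + 2 OH^-(aq)
If s mol/L of Fe(OH)2 dissolves, [Fe^2+] = s and [OH^-] = 2s.
Ksp = [Fe^2+][OH^-]^2
So Ksp = s × (2s)^2 = 4s^3
With s = 2.89 x 10^-6: Ksp = 9.7 x 10^-17

Ksp ≈ 9.7 x 10^-17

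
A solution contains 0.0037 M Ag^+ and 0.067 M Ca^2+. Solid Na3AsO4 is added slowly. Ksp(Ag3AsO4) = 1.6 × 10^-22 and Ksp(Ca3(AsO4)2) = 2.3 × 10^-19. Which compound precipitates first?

Ag3AsO4

Precipitation of each salt starts when its ion product equals its Ksp.
For Ag3AsO4: 1.6 × 10^-22 = (0.0037)^3 × [AsO4^3-]  ⇒  [AsO4^3-] = 3.2 x 10^-15 M.
For Ca3(AsO4)2: 2.3 × 10^-19 = (0.067)^3 × [AsO4^3-]^2  ⇒  [AsO4^3-] = 2.8 x 10^-8 M.
The salt with the lower threshold [AsO4^3-] precipitates first: Ag3AsO4.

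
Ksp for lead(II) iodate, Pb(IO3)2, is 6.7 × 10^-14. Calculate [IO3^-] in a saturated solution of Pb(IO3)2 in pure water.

5.1e-5 M

Pb(IO3)2(s) ⇌ Pb^2+(aq) + 2 IO3^-(aq)
Ksp = [Pb^2+][IO3^-]^2
Let s = molar solubility. Then [Pb^2+] = s and [IO3^-] = 2s.
Ksp = s(2s)^2 = 4s^3
Solving, s = (6.7 × 10^-14/4)^(1/3) = 2.56 × 10^-5 M
[IO3^-] = 2s = 5.1 × 10^-5 M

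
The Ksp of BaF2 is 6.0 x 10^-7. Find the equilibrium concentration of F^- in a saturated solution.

[F^-] ≈ 0.011 M

BaF2(s) <=> Ba^2+(aq) + 2 F^-(aq)
Ksp = [Ba^2+][F^-]^2
Let s = molar solubility. Then [Ba^2+] = s and [F^-] = 2s.
So Ksp = s × (2s)^2 = 4s^3
s^3 = 6.0 x 10^-7 / 4, so s = 5.31 × 10^-3 M
[F^-] = 2s = 1.1 x 10^-2 M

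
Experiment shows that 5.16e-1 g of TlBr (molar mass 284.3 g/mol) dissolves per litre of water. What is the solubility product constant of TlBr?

Molar solubility s = (5.16 x 10^-1 g/L) / (284.3 g/mol) = 1.815 × 10^-3 M.
TlBr(s) ⇌ Tl^+(aq) + Br^-(aq)
If s mol/L of TlBr dissolves, [Tl^+] = s and [Br^-] = s.
Ksp = [Tl^+][Br^-]
Ksp = s^2
Ksp = (1.815 × 10^-3)^2 = 3.29 × 10^-6

Ksp = 3.29 × 10^-6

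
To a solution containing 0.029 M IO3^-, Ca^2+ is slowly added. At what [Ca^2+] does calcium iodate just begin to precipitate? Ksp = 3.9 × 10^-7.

4.6 x 10^-4 M

Ca(IO3)2(s) ⇌ Ca^2+ + 2 IO3^-
Ksp = [Ca^2+][IO3^-]^2
Precipitation begins when Q = Ksp. With [IO3^-] = 0.029 M:
3.9 × 10^-7 = (0.029)^2 × [Ca^2+]
[Ca^2+] = (3.9 × 10^-7 / 8.41 × 10^-4) = 4.6 × 10^-4 M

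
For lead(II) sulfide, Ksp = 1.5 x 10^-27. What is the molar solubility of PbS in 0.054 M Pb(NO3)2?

s ≈ 2.8 x 10^-26 M

PbS(s) <=> Pb^2+(aq) + S^2-(aq)
Ksp = [Pb^2+][S^2-]
Let s be the molar solubility in this solution. [Pb^2+] = 0.054 + s ≈ 0.054, [S^2-] = s (since Pb^2+ from Pb(NO3)2 dominates).
Ksp ≈ 0.054 × s
s = 2.8 x 10^-26 M
Check: s = 2.8 × 10^-26 ≪ 0.054, so the approximation is valid.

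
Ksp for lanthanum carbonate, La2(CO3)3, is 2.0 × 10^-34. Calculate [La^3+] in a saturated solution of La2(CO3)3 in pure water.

La2(CO3)3(s) ⇌ 2 La^3+ + 3 CO3^2-
Ksp = [La^3+]^2[CO3^2-]^3
Let s = molar solubility. Then [La^3+] = 2s and [CO3^2-] = 3s.
Ksp = (2s)^2(3s)^3 = 108s^5
s^5 = 2.0 × 10^-34 / 108, so s = 7.14 × 10^-8 M
[La^3+] = 2s = 1.4 × 10^-7 M

[La^3+] = 1.4e-7 M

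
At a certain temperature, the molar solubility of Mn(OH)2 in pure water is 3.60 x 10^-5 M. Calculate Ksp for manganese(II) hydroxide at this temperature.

Mn(OH)2(s) ⇌ Mn^2+ + 2 OH^-
If s mol/L of Mn(OH)2 dissolves, [Mn^2+] = s and [OH^-] = 2s.
Ksp = [Mn^2+][OH^-]^2
Ksp = s(2s)^2 = 4s^3
With s = 3.60 × 10^-5: Ksp = 1.87 × 10^-13

Ksp = 1.87 × 10^-13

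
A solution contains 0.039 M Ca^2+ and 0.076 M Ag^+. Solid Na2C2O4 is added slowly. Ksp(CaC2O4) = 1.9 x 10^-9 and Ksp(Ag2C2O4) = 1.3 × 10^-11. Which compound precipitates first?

Ag2C2O4

Each salt begins to precipitate when Q = Ksp, i.e. when [C2O4^2-] reaches its threshold.
For CaC2O4: 1.9 x 10^-9 = 0.039 × [C2O4^2-]  ⇒  [C2O4^2-] = 4.9 × 10^-8 M.
For Ag2C2O4: 1.3 × 10^-11 = (0.076)^2 × [C2O4^2-]  ⇒  [C2O4^2-] = 2.3 × 10^-9 M.
The salt with the lower threshold [C2O4^2-] precipitates first: Ag2C2O4.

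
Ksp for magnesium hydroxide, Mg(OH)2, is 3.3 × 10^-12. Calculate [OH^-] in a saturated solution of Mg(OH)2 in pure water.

1.9 x 10^-4 M

Mg(OH)2(s) ⇌ Mg^2+ + 2 OH^-
Ksp = [Mg^2+][OH^-]^2
With molar solubility s: [Mg^2+] = s, [OH^-] = 2s.
Substituting: Ksp = s(2s)^2 = 4s^3
Solving, s = (3.3 × 10^-12/4)^(1/3) = 9.38 × 10^-5 M
[OH^-] = 2s = 1.9 x 10^-4 M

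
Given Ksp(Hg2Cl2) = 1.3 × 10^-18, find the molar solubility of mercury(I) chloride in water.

s ≈ 6.9 × 10^-7 M

Hg2Cl2(s) <=> Hg2^2+(aq) + 2 Cl^-(aq)
Ksp = [Hg2^2+][Cl^-]^2
If s mol/L of Hg2Cl2 dissolves, [Hg2^2+] = s and [Cl^-] = 2s.
Ksp = s(2s)^2 = 4s^3
s^3 = 1.3 × 10^-18 / 4, so s = 6.9 × 10^-7 M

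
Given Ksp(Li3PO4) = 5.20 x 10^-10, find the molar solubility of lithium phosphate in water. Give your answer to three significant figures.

2.09 × 10^-3 M

Li3PO4(s) ⇌ 3 Li^+ + PO4^3-
Ksp = [Li^+]^3[PO4^3-]
For each mole of Li3PO4 that dissolves: [Li^+] = 3s, [PO4^3-] = s.
Substituting: Ksp = (3s)^3s = 27s^4
Solving, s = (5.20 x 10^-10/27)^(1/4) = 2.09 × 10^-3 M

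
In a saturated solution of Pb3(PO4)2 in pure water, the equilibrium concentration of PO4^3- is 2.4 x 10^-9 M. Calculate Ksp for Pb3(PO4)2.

Pb3(PO4)2(s) ⇌ 3 Pb^2+ + 2 PO4^3-
Stoichiometry gives [Pb^2+] = (3/2)[PO4^3-] = 3.60 × 10^-9 M.
Ksp = [Pb^2+]^3[PO4^3-]^2
Ksp = (3.60 × 10^-9)^3 × (2.4 × 10^-9)^2 = 2.7 × 10^-43

2.7 × 10^-43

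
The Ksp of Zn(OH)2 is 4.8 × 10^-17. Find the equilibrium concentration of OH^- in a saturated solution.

[OH^-] = 4.6e-6 M

Zn(OH)2(s) <=> Zn^2+(aq) + 2 OH^-(aq)
Ksp = [Zn^2+][OH^-]^2
With molar solubility s: [Zn^2+] = s, [OH^-] = 2s.
Ksp = s(2s)^2 = 4s^3
Solving, s = (4.8 × 10^-17/4)^(1/3) = 2.29 × 10^-6 M
[OH^-] = 2s = 4.6 × 10^-6 M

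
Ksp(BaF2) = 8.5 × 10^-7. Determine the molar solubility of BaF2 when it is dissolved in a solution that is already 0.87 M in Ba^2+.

s ≈ 4.9 x 10^-4 M

BaF2(s) ⇌ Ba^2+(aq) + 2 F^-(aq)
Ksp = [Ba^2+][F^-]^2
If s mol/L dissolves here, [Ba^2+] = 0.87 + s ≈ 0.87, [F^-] = 2s (Ksp is small, so little additional dissolves).
Ksp ≈ 0.87 × (2s)^2
s = 4.9 × 10^-4 M
Check: s = 4.9 × 10^-4 ≪ 0.87, so the approximation is valid.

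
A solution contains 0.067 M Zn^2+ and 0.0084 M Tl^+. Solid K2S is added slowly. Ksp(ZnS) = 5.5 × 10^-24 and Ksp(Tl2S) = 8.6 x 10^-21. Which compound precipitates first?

ZnS

Precipitation of each salt starts when its ion product equals its Ksp.
For ZnS: 5.5 × 10^-24 = 0.067 × [S^2-]  ⇒  [S^2-] = 8.2 × 10^-23 M.
For Tl2S: 8.6 x 10^-21 = (0.0084)^2 × [S^2-]  ⇒  [S^2-] = 1.2 × 10^-16 M.
The salt with the lower threshold [S^2-] precipitates first: ZnS.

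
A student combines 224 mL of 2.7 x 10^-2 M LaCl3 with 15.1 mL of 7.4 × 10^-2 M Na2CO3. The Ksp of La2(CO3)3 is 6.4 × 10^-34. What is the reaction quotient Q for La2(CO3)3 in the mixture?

6.5 × 10^-11

Total volume = 224 + 15.1 = 239.1 mL.
[La^3+] = 2.7 x 10^-2 × (224/239.1) = 2.53 × 10^-2 M
[CO3^2-] = 7.4 × 10^-2 × (15.1/239.1) = 4.67 x 10^-3 M
La2(CO3)3(s) <=> 2 La^3+ + 3 CO3^2-, so Q = [La^3+]^2[CO3^2-]^3
Q = (2.53 × 10^-2)^2(4.67 × 10^-3)^3 = 6.5 × 10^-11
Q > Ksp, so La2(CO3)3 will precipitate.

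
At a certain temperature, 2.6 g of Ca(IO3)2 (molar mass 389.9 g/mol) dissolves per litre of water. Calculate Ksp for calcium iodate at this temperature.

Ksp ≈ 1.2 x 10^-6

Molar solubility s = (2.6 g/L) / (389.9 g/mol) = 6.67 × 10^-3 M.
Ca(IO3)2(s) <=> Ca^2+ + 2 IO3^-
Let s = molar solubility. Then [Ca^2+] = s and [IO3^-] = 2s.
Ksp = [Ca^2+][IO3^-]^2
Ksp = s(2s)^2 = 4s^3
Ksp = 4 × (6.67 × 10^-3)^3 = 1.2 × 10^-6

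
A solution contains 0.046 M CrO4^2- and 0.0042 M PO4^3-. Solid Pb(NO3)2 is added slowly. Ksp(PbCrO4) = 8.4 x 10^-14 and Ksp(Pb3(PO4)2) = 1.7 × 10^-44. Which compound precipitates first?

Pb3(PO4)2

Each salt begins to precipitate when Q = Ksp, i.e. when [Pb^2+] reaches its threshold.
For PbCrO4: 8.4 x 10^-14 = 0.046 × [Pb^2+]  ⇒  [Pb^2+] = 1.8 x 10^-12 M.
For Pb3(PO4)2: 1.7 × 10^-44 = (0.0042)^2 × [Pb^2+]^3  ⇒  [Pb^2+] = 9.9 x 10^-14 M.
The salt with the lower threshold [Pb^2+] precipitates first: Pb3(PO4)2.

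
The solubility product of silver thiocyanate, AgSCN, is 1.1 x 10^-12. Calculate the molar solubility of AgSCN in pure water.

AgSCN(s) ⇌ Ag^+(aq) + SCN^-(aq)
Ksp = [Ag^+][SCN^-]
With molar solubility s: [Ag^+] = s, [SCN^-] = s.
Ksp = s^2
s = √(1.1 x 10^-12) = 1.0 × 10^-6 M

s = 1.0 x 10^-6 M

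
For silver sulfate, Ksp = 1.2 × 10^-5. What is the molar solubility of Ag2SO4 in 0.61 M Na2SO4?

Ag2SO4(s) ⇌ 2 Ag^+ + SO4^2-
Ksp = [Ag^+]^2[SO4^2-]
Let s = moles of Ag2SO4 that dissolve per litre. [Ag^+] = 2s, [SO4^2-] = 0.61 + s ≈ 0.61 (common-ion effect: SO4^2- is already 0.61 M).
Ksp ≈ (2s)^2 × 0.61
s = 2.2 x 10^-3 M
Check: s = 2.2 × 10^-3 ≪ 0.61, so the approximation is valid.

s ≈ 2.2e-3 M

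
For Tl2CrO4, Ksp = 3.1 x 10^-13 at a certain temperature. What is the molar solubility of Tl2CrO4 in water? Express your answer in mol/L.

s ≈ 4.3 x 10^-5 M

Tl2CrO4(s) <=> 2 Tl^+ + CrO4^2-
Ksp = [Tl^+]^2[CrO4^2-]
With molar solubility s: [Tl^+] = 2s, [CrO4^2-] = s.
So Ksp = (2s)^2 × s = 4s^3
Solving, s = (3.1 x 10^-13/4)^(1/3) = 4.3 x 10^-5 M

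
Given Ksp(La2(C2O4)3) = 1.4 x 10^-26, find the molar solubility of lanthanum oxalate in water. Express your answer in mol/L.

2.6 x 10^-6 M

La2(C2O4)3(s) ⇌ 2 La^3+(aq) + 3 C2O4^2-(aq)
Ksp = [La^3+]^2[C2O4^2-]^3
With molar solubility s: [La^3+] = 2s, [C2O4^2-] = 3s.
Substituting: Ksp = (2s)^2(3s)^3 = 108s^5
Solving, s = (1.4 x 10^-26/108)^(1/5) = 2.6 × 10^-6 M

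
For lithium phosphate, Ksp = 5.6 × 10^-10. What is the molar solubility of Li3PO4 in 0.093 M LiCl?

7.0 x 10^-7 M

Li3PO4(s) ⇌ 3 Li^+(aq) + PO4^3-(aq)
Ksp = [Li^+]^3[PO4^3-]
If s mol/L dissolves here, [Li^+] = 0.093 + 3s ≈ 0.093, [PO4^3-] = s (common-ion effect: Li^+ is already 0.093 M).
Ksp ≈ (0.093)^3 × s
s = 7.0 × 10^-7 M
Check: 3s = 2.1 × 10^-6 ≪ 0.093, so the approximation is valid.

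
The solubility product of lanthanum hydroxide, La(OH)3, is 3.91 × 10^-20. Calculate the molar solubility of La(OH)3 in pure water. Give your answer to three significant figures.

La(OH)3(s) <=> La^3+ + 3 OH^-
Ksp = [La^3+][OH^-]^3
If s mol/L of La(OH)3 dissolves, [La^3+] = s and [OH^-] = 3s.
Substituting: Ksp = s(3s)^3 = 27s^4
Solving, s = (3.91 × 10^-20/27)^(1/4) = 6.17 × 10^-6 M

6.17 x 10^-6 M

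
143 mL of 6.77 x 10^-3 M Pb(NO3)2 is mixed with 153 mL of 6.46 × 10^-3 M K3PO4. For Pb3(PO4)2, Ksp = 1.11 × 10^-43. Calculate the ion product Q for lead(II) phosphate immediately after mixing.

Total volume = 143 + 153 = 296 mL.
[Pb^2+] = 6.77 × 10^-3 × (143/296) = 3.271 × 10^-3 M
[PO4^3-] = 6.46 × 10^-3 × (153/296) = 3.339 × 10^-3 M
Pb3(PO4)2(s) ⇌ 3 Pb^2+ + 2 PO4^3-, so Q = [Pb^2+]^3[PO4^3-]^2
Q = (3.271 × 10^-3)^3(3.339 × 10^-3)^2 = 3.90 × 10^-13
Q > Ksp, so Pb3(PO4)2 will precipitate.

Q = 3.90 × 10^-13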